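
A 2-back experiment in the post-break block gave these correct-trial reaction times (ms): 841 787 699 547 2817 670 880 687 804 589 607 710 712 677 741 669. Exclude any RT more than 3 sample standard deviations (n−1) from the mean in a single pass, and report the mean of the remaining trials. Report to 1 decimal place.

708.0 ms

n = 16, ΣRT = 13437, M = 839.812
Σ(x−M)² = 4288458.44; s = √(4288458.44/15) = 534.694
Cutoffs: 839.812 ± 3·534.694 → [-764.3, 2443.9]
Outside: 2817 → excluded.
Retained (n=15): Σ = 10620, mean = 10620/15 = 708.000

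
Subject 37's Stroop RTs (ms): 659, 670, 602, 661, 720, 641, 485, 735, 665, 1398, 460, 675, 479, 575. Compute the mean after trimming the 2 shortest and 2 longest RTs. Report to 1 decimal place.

635.3 ms

Sorted: 460, 479, 485, 575, 602, 641, 659, 661, 665, 670, 675, 720, 735, 1398
Drop lowest 2 (460, 479) and highest 2 (735, 1398)
Remaining (n=10): Σ = 6353, mean = 6353/10 = 635.300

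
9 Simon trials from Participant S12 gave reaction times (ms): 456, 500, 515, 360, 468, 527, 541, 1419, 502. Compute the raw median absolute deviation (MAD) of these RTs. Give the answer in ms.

34 ms

Sorted: 360, 456, 468, 500, 502, 515, 527, 541, 1419 → median = 502
|x − 502|: 46, 2, 13, 142, 34, 25, 39, 917, 0
Sorted deviations: 0, 2, 13, 25, 34, 39, 46, 142, 917 → MAD = 34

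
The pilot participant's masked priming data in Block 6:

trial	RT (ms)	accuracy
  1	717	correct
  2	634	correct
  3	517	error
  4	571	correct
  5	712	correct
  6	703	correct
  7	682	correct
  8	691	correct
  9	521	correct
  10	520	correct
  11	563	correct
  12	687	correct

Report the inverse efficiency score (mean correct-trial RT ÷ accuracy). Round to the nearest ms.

694 ms

Correct trials (n=11): 717, 634, 571, 712, 703, 682, 691, 521, 520, 563, 687
Mean correct RT = 7001/11 = 636.4545 ms
Proportion correct = 11/12
IES = 636.4545 / (11/12) = 694.314 ms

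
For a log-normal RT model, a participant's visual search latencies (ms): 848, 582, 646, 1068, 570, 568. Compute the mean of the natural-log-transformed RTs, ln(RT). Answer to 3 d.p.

6.540

ln(RT): 6.7429, 6.3665, 6.4708, 6.9735, 6.3456, 6.3421
Σ ln(RT) = 39.2415
Mean = 39.2415/6 = 6.54024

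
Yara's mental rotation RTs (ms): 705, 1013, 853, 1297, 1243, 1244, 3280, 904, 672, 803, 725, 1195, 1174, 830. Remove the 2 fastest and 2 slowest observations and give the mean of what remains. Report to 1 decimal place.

Sorted: 672, 705, 725, 803, 830, 853, 904, 1013, 1174, 1195, 1243, 1244, 1297, 3280
Drop lowest 2 (672, 705) and highest 2 (1297, 3280)
Remaining (n=10): Σ = 9984, mean = 9984/10 = 998.400

998.4 ms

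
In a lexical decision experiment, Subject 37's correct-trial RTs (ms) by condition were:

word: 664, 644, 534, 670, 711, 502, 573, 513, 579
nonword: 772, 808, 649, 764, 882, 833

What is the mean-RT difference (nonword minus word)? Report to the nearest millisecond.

M(word) = 5390/9 = 598.889
M(nonword) = 4708/6 = 784.667
Difference = 784.667 − 598.889 = 185.778 ms

186 ms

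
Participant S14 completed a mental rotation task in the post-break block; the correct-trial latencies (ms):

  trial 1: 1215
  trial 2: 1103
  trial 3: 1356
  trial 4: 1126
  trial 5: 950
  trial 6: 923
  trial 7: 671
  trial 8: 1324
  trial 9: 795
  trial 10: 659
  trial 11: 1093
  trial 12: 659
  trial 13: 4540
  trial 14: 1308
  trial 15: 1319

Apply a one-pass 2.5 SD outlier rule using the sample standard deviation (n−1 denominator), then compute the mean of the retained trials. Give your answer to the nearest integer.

n = 15, ΣRT = 19041, M = 1269.400
Σ(x−M)² = 12343907.60; s = √(12343907.60/14) = 938.993
Cutoffs: 1269.400 ± 2.5·938.993 → [-1078.1, 3616.9]
Outside: 4540 → excluded.
Retained (n=14): Σ = 14501, mean = 14501/14 = 1035.786

1036 ms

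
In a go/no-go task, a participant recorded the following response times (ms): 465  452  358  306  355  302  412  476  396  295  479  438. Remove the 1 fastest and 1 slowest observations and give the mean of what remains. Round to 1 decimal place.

396.0 ms

Sorted: 295, 302, 306, 355, 358, 396, 412, 438, 452, 465, 476, 479
Drop lowest 1 (295) and highest 1 (479)
Remaining (n=10): Σ = 3960, mean = 3960/10 = 396.000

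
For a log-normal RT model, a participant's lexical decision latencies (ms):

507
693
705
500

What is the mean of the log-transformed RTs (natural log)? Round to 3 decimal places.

6.386

ln(RT): 6.2285, 6.5410, 6.5582, 6.2146
Σ ln(RT) = 25.5423
Mean = 25.5423/4 = 6.38559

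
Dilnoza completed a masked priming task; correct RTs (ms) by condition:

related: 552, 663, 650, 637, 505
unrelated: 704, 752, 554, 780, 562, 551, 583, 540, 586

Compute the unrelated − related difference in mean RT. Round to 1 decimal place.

22.2 ms

M(related) = 3007/5 = 601.400
M(unrelated) = 5612/9 = 623.556
Difference = 623.556 − 601.400 = 22.156 ms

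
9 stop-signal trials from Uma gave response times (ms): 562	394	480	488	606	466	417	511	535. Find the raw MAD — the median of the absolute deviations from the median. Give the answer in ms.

Sorted: 394, 417, 466, 480, 488, 511, 535, 562, 606 → median = 488
|x − 488|: 74, 94, 8, 0, 118, 22, 71, 23, 47
Sorted deviations: 0, 8, 22, 23, 47, 71, 74, 94, 118 → MAD = 47

47 ms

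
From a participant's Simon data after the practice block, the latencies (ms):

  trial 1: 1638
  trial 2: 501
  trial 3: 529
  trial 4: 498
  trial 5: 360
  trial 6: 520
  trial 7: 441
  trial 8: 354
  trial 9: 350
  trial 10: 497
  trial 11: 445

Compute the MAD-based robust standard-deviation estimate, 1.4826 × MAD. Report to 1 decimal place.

Sorted: 350, 354, 360, 441, 445, 497, 498, 501, 520, 529, 1638 → median = 497
|x − 497| sorted: 0, 1, 4, 23, 32, 52, 56, 137, 143, 147, 1141 → MAD = 52
Robust SD ≈ 1.4826 × 52 = 77.095

77.1 ms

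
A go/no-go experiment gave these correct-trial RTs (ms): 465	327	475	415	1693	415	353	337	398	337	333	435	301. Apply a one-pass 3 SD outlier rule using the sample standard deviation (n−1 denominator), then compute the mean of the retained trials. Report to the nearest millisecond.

n = 13, ΣRT = 6284, M = 483.385
Σ(x−M)² = 1622755.08; s = √(1622755.08/12) = 367.736
Cutoffs: 483.385 ± 3·367.736 → [-619.8, 1586.6]
Outside: 1693 → excluded.
Retained (n=12): Σ = 4591, mean = 4591/12 = 382.583

383 ms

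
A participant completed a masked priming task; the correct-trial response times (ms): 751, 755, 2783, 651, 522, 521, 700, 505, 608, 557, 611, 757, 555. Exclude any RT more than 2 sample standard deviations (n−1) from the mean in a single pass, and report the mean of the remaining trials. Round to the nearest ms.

n = 13, ΣRT = 10276, M = 790.462
Σ(x−M)² = 4403391.23; s = √(4403391.23/12) = 605.763
Cutoffs: 790.462 ± 2·605.763 → [-421.1, 2002.0]
Outside: 2783 → excluded.
Retained (n=12): Σ = 7493, mean = 7493/12 = 624.417

624 ms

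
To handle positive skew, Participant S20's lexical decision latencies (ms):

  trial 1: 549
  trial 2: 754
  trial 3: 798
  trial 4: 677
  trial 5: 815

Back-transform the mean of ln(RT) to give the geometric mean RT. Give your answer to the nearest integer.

ln(RT): 6.3081, 6.6254, 6.6821, 6.5177, 6.7032
Mean ln(RT) = 32.8365/5 = 6.56729
Geometric mean = exp(6.56729) = 711.44 ms

711 ms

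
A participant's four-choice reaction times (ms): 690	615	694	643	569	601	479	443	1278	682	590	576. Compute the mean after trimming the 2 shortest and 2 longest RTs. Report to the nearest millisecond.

Sorted: 443, 479, 569, 576, 590, 601, 615, 643, 682, 690, 694, 1278
Drop lowest 2 (443, 479) and highest 2 (694, 1278)
Remaining (n=8): Σ = 4966, mean = 4966/8 = 620.750

621 ms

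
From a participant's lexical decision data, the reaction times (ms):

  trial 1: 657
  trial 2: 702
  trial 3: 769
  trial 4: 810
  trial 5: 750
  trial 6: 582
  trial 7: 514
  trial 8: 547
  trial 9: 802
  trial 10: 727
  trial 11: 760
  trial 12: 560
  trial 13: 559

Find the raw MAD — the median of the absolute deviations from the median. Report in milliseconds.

Sorted: 514, 547, 559, 560, 582, 657, 702, 727, 750, 760, 769, 802, 810 → median = 702
|x − 702|: 45, 0, 67, 108, 48, 120, 188, 155, 100, 25, 58, 142, 143
Sorted deviations: 0, 25, 45, 48, 58, 67, 100, 108, 120, 142, 143, 155, 188 → MAD = 100

100 ms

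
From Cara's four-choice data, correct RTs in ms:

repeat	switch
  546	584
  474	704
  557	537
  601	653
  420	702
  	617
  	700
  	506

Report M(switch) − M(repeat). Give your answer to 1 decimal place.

105.8 ms

M(repeat) = 2598/5 = 519.600
M(switch) = 5003/8 = 625.375
Difference = 625.375 − 519.600 = 105.775 ms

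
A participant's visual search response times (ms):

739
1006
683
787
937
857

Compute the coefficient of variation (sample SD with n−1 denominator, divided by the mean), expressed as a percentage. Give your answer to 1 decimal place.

n = 6, Σ = 5009, M = 834.8333
Σ(x−M)² = 74752.833; s = √(74752.833/5) = 122.2725
CV = 122.2725 / 834.8333 = 0.14646 = 14.646%

14.6%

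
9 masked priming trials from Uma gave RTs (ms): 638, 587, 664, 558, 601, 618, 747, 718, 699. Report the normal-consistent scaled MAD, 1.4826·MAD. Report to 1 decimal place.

75.6 ms

Sorted: 558, 587, 601, 618, 638, 664, 699, 718, 747 → median = 638
|x − 638| sorted: 0, 20, 26, 37, 51, 61, 80, 80, 109 → MAD = 51
Robust SD ≈ 1.4826 × 51 = 75.613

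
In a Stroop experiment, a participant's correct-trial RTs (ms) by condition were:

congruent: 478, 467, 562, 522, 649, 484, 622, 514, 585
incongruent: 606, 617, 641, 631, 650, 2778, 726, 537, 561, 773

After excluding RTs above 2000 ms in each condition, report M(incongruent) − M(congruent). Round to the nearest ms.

incongruent: exclude 2778
M(congruent) = 4883/9 = 542.556
M(incongruent) = 5742/9 = 638.000
Difference = 638.000 − 542.556 = 95.444 ms

95 ms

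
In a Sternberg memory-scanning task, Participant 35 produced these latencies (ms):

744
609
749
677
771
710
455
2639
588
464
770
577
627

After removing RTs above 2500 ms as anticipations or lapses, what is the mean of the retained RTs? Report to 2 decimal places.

Excluded: 2639
Retained (n=12): Σ = 7741
Mean = 7741/12 = 645.0833

645.08 ms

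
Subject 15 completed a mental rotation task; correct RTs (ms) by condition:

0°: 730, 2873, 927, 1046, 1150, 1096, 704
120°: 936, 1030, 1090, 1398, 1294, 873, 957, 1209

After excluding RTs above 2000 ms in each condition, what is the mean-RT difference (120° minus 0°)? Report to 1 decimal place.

0°: exclude 2873
M(0°) = 5653/6 = 942.167
M(120°) = 8787/8 = 1098.375
Difference = 1098.375 − 942.167 = 156.208 ms

156.2 ms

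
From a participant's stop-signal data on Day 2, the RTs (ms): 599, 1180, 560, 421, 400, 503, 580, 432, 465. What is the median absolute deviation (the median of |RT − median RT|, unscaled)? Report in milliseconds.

Sorted: 400, 421, 432, 465, 503, 560, 580, 599, 1180 → median = 503
|x − 503|: 96, 677, 57, 82, 103, 0, 77, 71, 38
Sorted deviations: 0, 38, 57, 71, 77, 82, 96, 103, 677 → MAD = 77

77 ms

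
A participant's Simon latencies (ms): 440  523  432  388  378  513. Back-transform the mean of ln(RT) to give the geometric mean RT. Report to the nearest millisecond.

442 ms

ln(RT): 6.0868, 6.2596, 6.0684, 5.9610, 5.9349, 6.2403
Mean ln(RT) = 36.5510/6 = 6.09183
Geometric mean = exp(6.09183) = 442.23 ms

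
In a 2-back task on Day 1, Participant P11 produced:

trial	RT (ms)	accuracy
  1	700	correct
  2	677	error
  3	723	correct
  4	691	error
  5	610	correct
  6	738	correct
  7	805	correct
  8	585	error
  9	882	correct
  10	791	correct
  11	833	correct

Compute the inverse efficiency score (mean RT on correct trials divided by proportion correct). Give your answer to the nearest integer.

1045 ms

Correct trials (n=8): 700, 723, 610, 738, 805, 882, 791, 833
Mean correct RT = 6082/8 = 760.2500 ms
Proportion correct = 8/11
IES = 760.2500 / (8/11) = 1045.344 ms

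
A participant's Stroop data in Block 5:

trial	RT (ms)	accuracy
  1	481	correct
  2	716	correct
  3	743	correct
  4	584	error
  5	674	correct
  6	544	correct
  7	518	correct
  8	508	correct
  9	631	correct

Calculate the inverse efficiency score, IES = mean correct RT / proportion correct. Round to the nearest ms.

Correct trials (n=8): 481, 716, 743, 674, 544, 518, 508, 631
Mean correct RT = 4815/8 = 601.8750 ms
Proportion correct = 8/9
IES = 601.8750 / (8/9) = 677.109 ms

677 ms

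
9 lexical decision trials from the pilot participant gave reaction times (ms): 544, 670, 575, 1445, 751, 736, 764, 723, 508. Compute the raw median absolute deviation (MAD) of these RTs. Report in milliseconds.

53 ms

Sorted: 508, 544, 575, 670, 723, 736, 751, 764, 1445 → median = 723
|x − 723|: 179, 53, 148, 722, 28, 13, 41, 0, 215
Sorted deviations: 0, 13, 28, 41, 53, 148, 179, 215, 722 → MAD = 53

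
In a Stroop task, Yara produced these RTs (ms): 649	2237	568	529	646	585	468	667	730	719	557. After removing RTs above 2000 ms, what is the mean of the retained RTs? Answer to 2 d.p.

Excluded: 2237
Retained (n=10): Σ = 6118
Mean = 6118/10 = 611.8000

611.80 ms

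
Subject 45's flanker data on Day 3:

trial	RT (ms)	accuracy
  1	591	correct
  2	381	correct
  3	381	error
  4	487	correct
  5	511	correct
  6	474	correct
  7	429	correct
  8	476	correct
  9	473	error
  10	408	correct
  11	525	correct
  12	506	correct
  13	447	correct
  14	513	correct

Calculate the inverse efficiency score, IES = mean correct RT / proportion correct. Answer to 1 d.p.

558.8 ms

Correct trials (n=12): 591, 381, 487, 511, 474, 429, 476, 408, 525, 506, 447, 513
Mean correct RT = 5748/12 = 479.0000 ms
Proportion correct = 12/14
IES = 479.0000 / (12/14) = 558.833 ms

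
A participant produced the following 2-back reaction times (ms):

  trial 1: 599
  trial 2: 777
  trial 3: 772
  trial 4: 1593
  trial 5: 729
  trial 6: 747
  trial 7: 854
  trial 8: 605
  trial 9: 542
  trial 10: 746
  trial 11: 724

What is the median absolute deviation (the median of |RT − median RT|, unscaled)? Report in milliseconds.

31 ms

Sorted: 542, 599, 605, 724, 729, 746, 747, 772, 777, 854, 1593 → median = 746
|x − 746|: 147, 31, 26, 847, 17, 1, 108, 141, 204, 0, 22
Sorted deviations: 0, 1, 17, 22, 26, 31, 108, 141, 147, 204, 847 → MAD = 31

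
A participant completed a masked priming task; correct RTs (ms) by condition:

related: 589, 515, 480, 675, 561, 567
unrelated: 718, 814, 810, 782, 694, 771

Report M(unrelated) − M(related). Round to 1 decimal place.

200.3 ms

M(related) = 3387/6 = 564.500
M(unrelated) = 4589/6 = 764.833
Difference = 764.833 − 564.500 = 200.333 ms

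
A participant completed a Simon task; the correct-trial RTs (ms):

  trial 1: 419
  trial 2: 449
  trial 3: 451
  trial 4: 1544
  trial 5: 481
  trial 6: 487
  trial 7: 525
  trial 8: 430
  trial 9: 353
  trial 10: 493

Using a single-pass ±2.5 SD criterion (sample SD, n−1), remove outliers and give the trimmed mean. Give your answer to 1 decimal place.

n = 10, ΣRT = 5632, M = 563.200
Σ(x−M)² = 1089269.60; s = √(1089269.60/9) = 347.894
Cutoffs: 563.200 ± 2.5·347.894 → [-306.5, 1432.9]
Outside: 1544 → excluded.
Retained (n=9): Σ = 4088, mean = 4088/9 = 454.222

454.2 ms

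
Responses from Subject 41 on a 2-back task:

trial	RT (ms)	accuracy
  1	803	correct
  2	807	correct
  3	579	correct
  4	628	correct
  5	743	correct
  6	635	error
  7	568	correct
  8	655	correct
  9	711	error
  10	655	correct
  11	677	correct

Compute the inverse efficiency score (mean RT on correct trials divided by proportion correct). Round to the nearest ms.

Correct trials (n=9): 803, 807, 579, 628, 743, 568, 655, 655, 677
Mean correct RT = 6115/9 = 679.4444 ms
Proportion correct = 9/11
IES = 679.4444 / (9/11) = 830.432 ms

830 ms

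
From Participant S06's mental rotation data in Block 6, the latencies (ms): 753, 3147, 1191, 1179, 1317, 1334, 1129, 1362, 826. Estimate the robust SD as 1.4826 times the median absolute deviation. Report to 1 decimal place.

212.0 ms

Sorted: 753, 826, 1129, 1179, 1191, 1317, 1334, 1362, 3147 → median = 1191
|x − 1191| sorted: 0, 12, 62, 126, 143, 171, 365, 438, 1956 → MAD = 143
Robust SD ≈ 1.4826 × 143 = 212.012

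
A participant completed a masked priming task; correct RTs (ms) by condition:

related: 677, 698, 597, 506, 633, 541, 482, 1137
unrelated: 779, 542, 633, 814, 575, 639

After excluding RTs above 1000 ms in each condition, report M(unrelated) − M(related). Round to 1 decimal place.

related: exclude 1137
M(related) = 4134/7 = 590.571
M(unrelated) = 3982/6 = 663.667
Difference = 663.667 − 590.571 = 73.095 ms

73.1 ms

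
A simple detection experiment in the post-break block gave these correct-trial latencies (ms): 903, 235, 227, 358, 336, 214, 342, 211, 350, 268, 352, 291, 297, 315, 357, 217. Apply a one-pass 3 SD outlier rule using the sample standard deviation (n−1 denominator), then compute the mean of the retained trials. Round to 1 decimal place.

n = 16, ΣRT = 5273, M = 329.562
Σ(x−M)² = 397601.94; s = √(397601.94/15) = 162.809
Cutoffs: 329.562 ± 3·162.809 → [-158.9, 818.0]
Outside: 903 → excluded.
Retained (n=15): Σ = 4370, mean = 4370/15 = 291.333

291.3 ms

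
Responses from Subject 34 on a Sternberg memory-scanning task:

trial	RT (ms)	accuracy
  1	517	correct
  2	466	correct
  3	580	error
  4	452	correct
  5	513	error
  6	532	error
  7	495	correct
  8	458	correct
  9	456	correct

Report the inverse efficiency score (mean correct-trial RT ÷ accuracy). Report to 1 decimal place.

711.0 ms

Correct trials (n=6): 517, 466, 452, 495, 458, 456
Mean correct RT = 2844/6 = 474.0000 ms
Proportion correct = 6/9
IES = 474.0000 / (6/9) = 711.000 ms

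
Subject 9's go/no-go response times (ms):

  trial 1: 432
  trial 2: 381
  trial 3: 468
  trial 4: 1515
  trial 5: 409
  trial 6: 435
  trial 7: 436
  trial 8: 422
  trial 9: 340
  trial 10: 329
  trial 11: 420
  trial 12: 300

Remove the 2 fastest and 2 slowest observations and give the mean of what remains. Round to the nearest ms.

409 ms

Sorted: 300, 329, 340, 381, 409, 420, 422, 432, 435, 436, 468, 1515
Drop lowest 2 (300, 329) and highest 2 (468, 1515)
Remaining (n=8): Σ = 3275, mean = 3275/8 = 409.375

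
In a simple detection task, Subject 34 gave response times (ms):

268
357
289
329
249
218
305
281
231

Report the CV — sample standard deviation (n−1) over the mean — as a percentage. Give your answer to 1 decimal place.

n = 9, Σ = 2527, M = 280.7778
Σ(x−M)² = 16381.556; s = √(16381.556/8) = 45.2515
CV = 45.2515 / 280.7778 = 0.16116 = 16.116%

16.1%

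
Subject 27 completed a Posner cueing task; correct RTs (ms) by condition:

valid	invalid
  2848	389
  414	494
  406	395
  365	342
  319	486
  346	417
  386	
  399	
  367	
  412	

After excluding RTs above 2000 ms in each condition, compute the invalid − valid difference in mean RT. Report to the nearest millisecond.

valid: exclude 2848
M(valid) = 3414/9 = 379.333
M(invalid) = 2523/6 = 420.500
Difference = 420.500 − 379.333 = 41.167 ms

41 ms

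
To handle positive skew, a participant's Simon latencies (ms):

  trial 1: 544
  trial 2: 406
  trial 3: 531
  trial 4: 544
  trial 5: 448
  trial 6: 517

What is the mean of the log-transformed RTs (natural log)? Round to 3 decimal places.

ln(RT): 6.2989, 6.0064, 6.2748, 6.2989, 6.1048, 6.2480
Σ ln(RT) = 37.2318
Mean = 37.2318/6 = 6.20531

6.205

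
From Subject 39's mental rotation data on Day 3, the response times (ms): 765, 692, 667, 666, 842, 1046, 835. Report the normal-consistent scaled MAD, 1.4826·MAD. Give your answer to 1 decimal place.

114.2 ms

Sorted: 666, 667, 692, 765, 835, 842, 1046 → median = 765
|x − 765| sorted: 0, 70, 73, 77, 98, 99, 281 → MAD = 77
Robust SD ≈ 1.4826 × 77 = 114.160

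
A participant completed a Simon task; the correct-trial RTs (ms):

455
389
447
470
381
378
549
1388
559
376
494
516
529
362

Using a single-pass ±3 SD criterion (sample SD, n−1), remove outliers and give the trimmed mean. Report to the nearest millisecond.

454 ms

n = 14, ΣRT = 7293, M = 520.929
Σ(x−M)² = 870946.93; s = √(870946.93/13) = 258.836
Cutoffs: 520.929 ± 3·258.836 → [-255.6, 1297.4]
Outside: 1388 → excluded.
Retained (n=13): Σ = 5905, mean = 5905/13 = 454.231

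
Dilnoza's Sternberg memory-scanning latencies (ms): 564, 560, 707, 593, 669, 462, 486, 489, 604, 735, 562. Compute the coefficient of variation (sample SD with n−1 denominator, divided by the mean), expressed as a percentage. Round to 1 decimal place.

15.4%

n = 11, Σ = 6431, M = 584.6364
Σ(x−M)² = 80604.545; s = √(80604.545/10) = 89.7800
CV = 89.7800 / 584.6364 = 0.15357 = 15.357%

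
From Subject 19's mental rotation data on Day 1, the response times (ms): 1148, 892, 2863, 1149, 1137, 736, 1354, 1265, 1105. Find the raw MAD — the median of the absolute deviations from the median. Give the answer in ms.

Sorted: 736, 892, 1105, 1137, 1148, 1149, 1265, 1354, 2863 → median = 1148
|x − 1148|: 0, 256, 1715, 1, 11, 412, 206, 117, 43
Sorted deviations: 0, 1, 11, 43, 117, 206, 256, 412, 1715 → MAD = 117

117 ms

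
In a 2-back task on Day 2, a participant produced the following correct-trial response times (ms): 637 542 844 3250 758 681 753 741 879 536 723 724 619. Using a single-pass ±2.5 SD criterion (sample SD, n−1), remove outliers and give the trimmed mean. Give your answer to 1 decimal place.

703.1 ms

n = 13, ΣRT = 11687, M = 899.000
Σ(x−M)² = 6112174.00; s = √(6112174.00/12) = 713.686
Cutoffs: 899.000 ± 2.5·713.686 → [-885.2, 2683.2]
Outside: 3250 → excluded.
Retained (n=12): Σ = 8437, mean = 8437/12 = 703.083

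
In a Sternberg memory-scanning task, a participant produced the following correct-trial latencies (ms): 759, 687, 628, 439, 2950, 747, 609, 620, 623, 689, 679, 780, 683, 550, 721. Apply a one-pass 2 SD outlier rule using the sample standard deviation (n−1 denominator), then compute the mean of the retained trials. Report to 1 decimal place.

658.1 ms

n = 15, ΣRT = 12164, M = 810.933
Σ(x−M)² = 5007872.93; s = √(5007872.93/14) = 598.085
Cutoffs: 810.933 ± 2·598.085 → [-385.2, 2007.1]
Outside: 2950 → excluded.
Retained (n=14): Σ = 9214, mean = 9214/14 = 658.143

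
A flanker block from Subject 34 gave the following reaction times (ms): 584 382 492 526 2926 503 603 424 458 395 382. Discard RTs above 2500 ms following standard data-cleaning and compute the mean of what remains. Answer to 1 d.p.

Excluded: 2926
Retained (n=10): Σ = 4749
Mean = 4749/10 = 474.9000

474.9 ms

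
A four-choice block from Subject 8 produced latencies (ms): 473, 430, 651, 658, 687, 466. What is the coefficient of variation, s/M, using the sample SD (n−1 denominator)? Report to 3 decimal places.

n = 6, Σ = 3365, M = 560.8333
Σ(x−M)² = 67314.833; s = √(67314.833/5) = 116.0300
CV = 116.0300 / 560.8333 = 0.20689

0.207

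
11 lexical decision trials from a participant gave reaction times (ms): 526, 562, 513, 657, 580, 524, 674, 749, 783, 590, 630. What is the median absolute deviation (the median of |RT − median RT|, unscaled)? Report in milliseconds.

66 ms

Sorted: 513, 524, 526, 562, 580, 590, 630, 657, 674, 749, 783 → median = 590
|x − 590|: 64, 28, 77, 67, 10, 66, 84, 159, 193, 0, 40
Sorted deviations: 0, 10, 28, 40, 64, 66, 67, 77, 84, 159, 193 → MAD = 66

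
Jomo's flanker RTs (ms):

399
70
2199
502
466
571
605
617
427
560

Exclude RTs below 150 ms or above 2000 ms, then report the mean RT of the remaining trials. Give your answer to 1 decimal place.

Excluded: 70, 2199
Retained (n=8): Σ = 4147
Mean = 4147/8 = 518.3750

518.4 ms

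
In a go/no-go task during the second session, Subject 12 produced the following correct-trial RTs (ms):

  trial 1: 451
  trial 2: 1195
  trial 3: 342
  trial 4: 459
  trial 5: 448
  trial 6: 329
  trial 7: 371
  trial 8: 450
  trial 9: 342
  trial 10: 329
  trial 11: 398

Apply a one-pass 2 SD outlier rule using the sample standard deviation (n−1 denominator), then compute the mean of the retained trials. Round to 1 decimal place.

n = 11, ΣRT = 5114, M = 464.909
Σ(x−M)² = 614220.91; s = √(614220.91/10) = 247.835
Cutoffs: 464.909 ± 2·247.835 → [-30.8, 960.6]
Outside: 1195 → excluded.
Retained (n=10): Σ = 3919, mean = 3919/10 = 391.900

391.9 ms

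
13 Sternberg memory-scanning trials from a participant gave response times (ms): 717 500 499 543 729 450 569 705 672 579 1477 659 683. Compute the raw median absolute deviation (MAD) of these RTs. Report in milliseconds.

Sorted: 450, 499, 500, 543, 569, 579, 659, 672, 683, 705, 717, 729, 1477 → median = 659
|x − 659|: 58, 159, 160, 116, 70, 209, 90, 46, 13, 80, 818, 0, 24
Sorted deviations: 0, 13, 24, 46, 58, 70, 80, 90, 116, 159, 160, 209, 818 → MAD = 80

80 ms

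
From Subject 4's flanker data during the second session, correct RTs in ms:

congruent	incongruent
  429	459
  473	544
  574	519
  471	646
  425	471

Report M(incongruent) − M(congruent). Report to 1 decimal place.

M(congruent) = 2372/5 = 474.400
M(incongruent) = 2639/5 = 527.800
Difference = 527.800 − 474.400 = 53.400 ms

53.4 ms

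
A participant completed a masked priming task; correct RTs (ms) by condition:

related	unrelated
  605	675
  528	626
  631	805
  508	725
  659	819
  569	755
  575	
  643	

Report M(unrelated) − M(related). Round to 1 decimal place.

144.4 ms

M(related) = 4718/8 = 589.750
M(unrelated) = 4405/6 = 734.167
Difference = 734.167 − 589.750 = 144.417 ms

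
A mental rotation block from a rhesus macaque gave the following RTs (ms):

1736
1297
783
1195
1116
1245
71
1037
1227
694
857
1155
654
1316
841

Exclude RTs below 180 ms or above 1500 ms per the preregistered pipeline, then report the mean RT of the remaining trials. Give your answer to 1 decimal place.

1032.1 ms

Excluded: 71, 1736
Retained (n=13): Σ = 13417
Mean = 13417/13 = 1032.0769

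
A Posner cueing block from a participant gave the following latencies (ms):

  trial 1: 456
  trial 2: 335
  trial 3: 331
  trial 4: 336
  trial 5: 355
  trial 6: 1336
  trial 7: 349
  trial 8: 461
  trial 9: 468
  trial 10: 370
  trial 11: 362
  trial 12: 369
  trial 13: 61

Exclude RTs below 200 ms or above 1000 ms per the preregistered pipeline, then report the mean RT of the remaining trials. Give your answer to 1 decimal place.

Excluded: 61, 1336
Retained (n=11): Σ = 4192
Mean = 4192/11 = 381.0909

381.1 ms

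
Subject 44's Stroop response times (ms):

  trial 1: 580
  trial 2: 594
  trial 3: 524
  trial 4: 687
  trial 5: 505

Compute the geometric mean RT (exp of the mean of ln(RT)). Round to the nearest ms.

ln(RT): 6.3630, 6.3869, 6.2615, 6.5323, 6.2246
Mean ln(RT) = 31.7683/5 = 6.35366
Geometric mean = exp(6.35366) = 574.59 ms

575 ms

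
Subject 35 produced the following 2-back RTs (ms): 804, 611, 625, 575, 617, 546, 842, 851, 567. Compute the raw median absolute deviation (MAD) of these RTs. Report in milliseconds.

Sorted: 546, 567, 575, 611, 617, 625, 804, 842, 851 → median = 617
|x − 617|: 187, 6, 8, 42, 0, 71, 225, 234, 50
Sorted deviations: 0, 6, 8, 42, 50, 71, 187, 225, 234 → MAD = 50

50 ms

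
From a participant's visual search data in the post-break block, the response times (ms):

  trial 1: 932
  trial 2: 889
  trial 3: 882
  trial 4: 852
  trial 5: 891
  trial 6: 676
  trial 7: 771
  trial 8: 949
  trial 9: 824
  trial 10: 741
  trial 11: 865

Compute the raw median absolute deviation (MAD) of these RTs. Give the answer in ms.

Sorted: 676, 741, 771, 824, 852, 865, 882, 889, 891, 932, 949 → median = 865
|x − 865|: 67, 24, 17, 13, 26, 189, 94, 84, 41, 124, 0
Sorted deviations: 0, 13, 17, 24, 26, 41, 67, 84, 94, 124, 189 → MAD = 41

41 ms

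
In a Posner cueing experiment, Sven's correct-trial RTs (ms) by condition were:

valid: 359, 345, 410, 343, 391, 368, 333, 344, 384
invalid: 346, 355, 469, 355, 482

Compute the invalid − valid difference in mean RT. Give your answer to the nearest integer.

M(valid) = 3277/9 = 364.111
M(invalid) = 2007/5 = 401.400
Difference = 401.400 − 364.111 = 37.289 ms

37 ms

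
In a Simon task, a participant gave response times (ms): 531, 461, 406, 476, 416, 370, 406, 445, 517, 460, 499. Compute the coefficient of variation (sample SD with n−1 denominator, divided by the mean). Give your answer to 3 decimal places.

n = 11, Σ = 4987, M = 453.3636
Σ(x−M)² = 25676.545; s = √(25676.545/10) = 50.6720
CV = 50.6720 / 453.3636 = 0.11177

0.112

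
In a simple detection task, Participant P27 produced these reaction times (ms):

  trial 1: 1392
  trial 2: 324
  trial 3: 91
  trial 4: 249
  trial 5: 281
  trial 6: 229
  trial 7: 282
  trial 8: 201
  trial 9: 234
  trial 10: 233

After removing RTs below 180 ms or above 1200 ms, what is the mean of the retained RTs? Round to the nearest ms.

Excluded: 91, 1392
Retained (n=8): Σ = 2033
Mean = 2033/8 = 254.1250

254 ms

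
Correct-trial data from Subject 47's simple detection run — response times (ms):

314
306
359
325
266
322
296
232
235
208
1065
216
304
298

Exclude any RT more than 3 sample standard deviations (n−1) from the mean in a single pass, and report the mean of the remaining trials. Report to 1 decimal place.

n = 14, ΣRT = 4746, M = 339.000
Σ(x−M)² = 594314.00; s = √(594314.00/13) = 213.814
Cutoffs: 339.000 ± 3·213.814 → [-302.4, 980.4]
Outside: 1065 → excluded.
Retained (n=13): Σ = 3681, mean = 3681/13 = 283.154

283.2 ms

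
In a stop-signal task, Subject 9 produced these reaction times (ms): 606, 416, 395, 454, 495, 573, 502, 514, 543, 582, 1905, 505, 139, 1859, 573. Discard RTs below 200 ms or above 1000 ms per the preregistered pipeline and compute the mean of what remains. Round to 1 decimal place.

Excluded: 139, 1859, 1905
Retained (n=12): Σ = 6158
Mean = 6158/12 = 513.1667

513.2 ms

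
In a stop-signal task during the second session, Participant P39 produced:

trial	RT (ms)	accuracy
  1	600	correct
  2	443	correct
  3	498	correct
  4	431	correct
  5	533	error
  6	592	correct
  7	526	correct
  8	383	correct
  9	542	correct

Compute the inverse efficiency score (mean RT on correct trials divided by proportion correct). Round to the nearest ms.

Correct trials (n=8): 600, 443, 498, 431, 592, 526, 383, 542
Mean correct RT = 4015/8 = 501.8750 ms
Proportion correct = 8/9
IES = 501.8750 / (8/9) = 564.609 ms

565 ms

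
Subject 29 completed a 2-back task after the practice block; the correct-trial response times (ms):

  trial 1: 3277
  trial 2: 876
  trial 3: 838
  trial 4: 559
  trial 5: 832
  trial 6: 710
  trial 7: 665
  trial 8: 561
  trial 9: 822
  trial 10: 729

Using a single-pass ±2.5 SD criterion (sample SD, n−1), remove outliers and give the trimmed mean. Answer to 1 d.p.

732.4 ms

n = 10, ΣRT = 9869, M = 986.900
Σ(x−M)² = 5941508.90; s = √(5941508.90/9) = 812.507
Cutoffs: 986.900 ± 2.5·812.507 → [-1044.4, 3018.2]
Outside: 3277 → excluded.
Retained (n=9): Σ = 6592, mean = 6592/9 = 732.444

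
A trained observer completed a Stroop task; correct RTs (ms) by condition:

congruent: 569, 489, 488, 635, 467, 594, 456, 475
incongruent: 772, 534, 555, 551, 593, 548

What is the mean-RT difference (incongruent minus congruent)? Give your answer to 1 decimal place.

M(congruent) = 4173/8 = 521.625
M(incongruent) = 3553/6 = 592.167
Difference = 592.167 − 521.625 = 70.542 ms

70.5 ms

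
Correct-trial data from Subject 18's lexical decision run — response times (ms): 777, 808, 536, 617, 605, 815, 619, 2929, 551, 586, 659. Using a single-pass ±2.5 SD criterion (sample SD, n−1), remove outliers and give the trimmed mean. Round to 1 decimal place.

657.3 ms

n = 11, ΣRT = 9502, M = 863.818
Σ(x−M)² = 4790307.64; s = √(4790307.64/10) = 692.120
Cutoffs: 863.818 ± 2.5·692.120 → [-866.5, 2594.1]
Outside: 2929 → excluded.
Retained (n=10): Σ = 6573, mean = 6573/10 = 657.300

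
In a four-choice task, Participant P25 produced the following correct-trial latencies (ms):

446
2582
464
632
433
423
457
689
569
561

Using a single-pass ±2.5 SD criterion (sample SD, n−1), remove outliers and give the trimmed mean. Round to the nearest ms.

n = 10, ΣRT = 7256, M = 725.600
Σ(x−M)² = 3903876.40; s = √(3903876.40/9) = 658.608
Cutoffs: 725.600 ± 2.5·658.608 → [-920.9, 2372.1]
Outside: 2582 → excluded.
Retained (n=9): Σ = 4674, mean = 4674/9 = 519.333

519 ms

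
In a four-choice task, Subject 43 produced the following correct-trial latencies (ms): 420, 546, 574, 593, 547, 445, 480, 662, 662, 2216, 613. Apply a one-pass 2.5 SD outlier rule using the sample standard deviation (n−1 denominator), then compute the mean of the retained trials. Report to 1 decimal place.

n = 11, ΣRT = 7758, M = 705.273
Σ(x−M)² = 2574682.18; s = √(2574682.18/10) = 507.413
Cutoffs: 705.273 ± 2.5·507.413 → [-563.3, 1973.8]
Outside: 2216 → excluded.
Retained (n=10): Σ = 5542, mean = 5542/10 = 554.200

554.2 ms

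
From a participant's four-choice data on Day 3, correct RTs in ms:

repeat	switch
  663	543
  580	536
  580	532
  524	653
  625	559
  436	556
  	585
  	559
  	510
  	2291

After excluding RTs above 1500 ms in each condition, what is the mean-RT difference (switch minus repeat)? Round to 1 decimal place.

-8.8 ms

switch: exclude 2291
M(repeat) = 3408/6 = 568.000
M(switch) = 5033/9 = 559.222
Difference = 559.222 − 568.000 = -8.778 ms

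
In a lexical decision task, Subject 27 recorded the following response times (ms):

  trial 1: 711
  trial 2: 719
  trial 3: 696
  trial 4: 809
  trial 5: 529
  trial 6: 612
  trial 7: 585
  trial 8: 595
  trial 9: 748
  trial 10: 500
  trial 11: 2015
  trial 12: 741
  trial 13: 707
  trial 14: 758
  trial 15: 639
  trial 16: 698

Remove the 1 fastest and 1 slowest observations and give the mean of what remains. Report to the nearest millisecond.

682 ms

Sorted: 500, 529, 585, 595, 612, 639, 696, 698, 707, 711, 719, 741, 748, 758, 809, 2015
Drop lowest 1 (500) and highest 1 (2015)
Remaining (n=14): Σ = 9547, mean = 9547/14 = 681.929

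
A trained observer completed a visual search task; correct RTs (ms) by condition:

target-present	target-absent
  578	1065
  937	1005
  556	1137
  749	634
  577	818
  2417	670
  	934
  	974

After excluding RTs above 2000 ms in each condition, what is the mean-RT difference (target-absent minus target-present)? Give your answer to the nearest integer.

target-present: exclude 2417
M(target-present) = 3397/5 = 679.400
M(target-absent) = 7237/8 = 904.625
Difference = 904.625 − 679.400 = 225.225 ms

225 ms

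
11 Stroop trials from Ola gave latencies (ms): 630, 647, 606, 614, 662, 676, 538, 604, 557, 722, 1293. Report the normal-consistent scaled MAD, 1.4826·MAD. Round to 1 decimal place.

Sorted: 538, 557, 604, 606, 614, 630, 647, 662, 676, 722, 1293 → median = 630
|x − 630| sorted: 0, 16, 17, 24, 26, 32, 46, 73, 92, 92, 663 → MAD = 32
Robust SD ≈ 1.4826 × 32 = 47.443

47.4 ms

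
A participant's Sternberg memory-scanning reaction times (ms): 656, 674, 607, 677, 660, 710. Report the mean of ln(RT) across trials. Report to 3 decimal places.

6.497

ln(RT): 6.4862, 6.5132, 6.4085, 6.5177, 6.4922, 6.5653
Σ ln(RT) = 38.9831
Mean = 38.9831/6 = 6.49718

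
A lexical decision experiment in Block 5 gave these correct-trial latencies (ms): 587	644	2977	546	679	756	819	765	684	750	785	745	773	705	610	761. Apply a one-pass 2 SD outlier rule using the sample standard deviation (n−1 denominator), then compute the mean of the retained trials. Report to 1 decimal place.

n = 16, ΣRT = 13586, M = 849.125
Σ(x−M)² = 4919681.75; s = √(4919681.75/15) = 572.694
Cutoffs: 849.125 ± 2·572.694 → [-296.3, 1994.5]
Outside: 2977 → excluded.
Retained (n=15): Σ = 10609, mean = 10609/15 = 707.267

707.3 ms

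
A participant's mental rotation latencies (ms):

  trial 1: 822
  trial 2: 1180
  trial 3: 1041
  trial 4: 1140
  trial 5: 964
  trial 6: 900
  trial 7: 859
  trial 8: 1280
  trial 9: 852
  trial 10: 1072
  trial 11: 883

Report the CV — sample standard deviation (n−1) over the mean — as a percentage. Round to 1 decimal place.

15.4%

n = 11, Σ = 10993, M = 999.3636
Σ(x−M)² = 235714.545; s = √(235714.545/10) = 153.5300
CV = 153.5300 / 999.3636 = 0.15363 = 15.363%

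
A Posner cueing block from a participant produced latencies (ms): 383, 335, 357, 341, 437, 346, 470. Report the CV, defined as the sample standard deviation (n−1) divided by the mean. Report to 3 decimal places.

n = 7, Σ = 2669, M = 381.2857
Σ(x−M)² = 16577.429; s = √(16577.429/6) = 52.5633
CV = 52.5633 / 381.2857 = 0.13786

0.138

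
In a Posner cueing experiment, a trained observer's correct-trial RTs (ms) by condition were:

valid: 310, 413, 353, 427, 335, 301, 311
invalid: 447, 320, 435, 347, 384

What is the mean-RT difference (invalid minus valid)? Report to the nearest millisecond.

37 ms

M(valid) = 2450/7 = 350.000
M(invalid) = 1933/5 = 386.600
Difference = 386.600 − 350.000 = 36.600 ms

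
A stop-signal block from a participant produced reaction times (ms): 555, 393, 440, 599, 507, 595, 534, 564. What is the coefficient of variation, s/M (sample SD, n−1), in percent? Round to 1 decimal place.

14.0%

n = 8, Σ = 4187, M = 523.3750
Σ(x−M)² = 37829.875; s = √(37829.875/7) = 73.5137
CV = 73.5137 / 523.3750 = 0.14046 = 14.046%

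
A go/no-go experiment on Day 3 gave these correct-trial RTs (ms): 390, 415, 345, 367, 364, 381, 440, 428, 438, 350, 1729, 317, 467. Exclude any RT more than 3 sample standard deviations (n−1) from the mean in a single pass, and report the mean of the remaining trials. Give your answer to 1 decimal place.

391.8 ms

n = 13, ΣRT = 6431, M = 494.692
Σ(x−M)² = 1673476.77; s = √(1673476.77/12) = 373.439
Cutoffs: 494.692 ± 3·373.439 → [-625.6, 1615.0]
Outside: 1729 → excluded.
Retained (n=12): Σ = 4702, mean = 4702/12 = 391.833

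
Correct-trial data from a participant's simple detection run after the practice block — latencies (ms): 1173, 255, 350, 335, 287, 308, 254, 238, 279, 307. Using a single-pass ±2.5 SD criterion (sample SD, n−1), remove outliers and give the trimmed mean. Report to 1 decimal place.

290.3 ms

n = 10, ΣRT = 3786, M = 378.600
Σ(x−M)² = 712782.40; s = √(712782.40/9) = 281.421
Cutoffs: 378.600 ± 2.5·281.421 → [-325.0, 1082.2]
Outside: 1173 → excluded.
Retained (n=9): Σ = 2613, mean = 2613/9 = 290.333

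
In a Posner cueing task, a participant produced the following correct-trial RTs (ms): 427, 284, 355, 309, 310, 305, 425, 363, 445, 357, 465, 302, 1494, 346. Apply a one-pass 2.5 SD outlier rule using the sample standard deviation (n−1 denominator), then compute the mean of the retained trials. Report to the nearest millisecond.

n = 14, ΣRT = 6187, M = 441.929
Σ(x−M)² = 1236452.93; s = √(1236452.93/13) = 308.402
Cutoffs: 441.929 ± 2.5·308.402 → [-329.1, 1212.9]
Outside: 1494 → excluded.
Retained (n=13): Σ = 4693, mean = 4693/13 = 361.000

361 ms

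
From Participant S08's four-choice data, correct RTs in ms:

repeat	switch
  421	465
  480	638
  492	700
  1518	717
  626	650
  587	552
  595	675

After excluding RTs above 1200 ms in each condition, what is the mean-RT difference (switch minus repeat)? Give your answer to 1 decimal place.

94.6 ms

repeat: exclude 1518
M(repeat) = 3201/6 = 533.500
M(switch) = 4397/7 = 628.143
Difference = 628.143 − 533.500 = 94.643 ms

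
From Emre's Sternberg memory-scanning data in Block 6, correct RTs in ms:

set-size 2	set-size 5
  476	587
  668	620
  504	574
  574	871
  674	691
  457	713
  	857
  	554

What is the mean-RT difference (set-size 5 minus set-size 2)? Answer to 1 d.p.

124.5 ms

M(set-size 2) = 3353/6 = 558.833
M(set-size 5) = 5467/8 = 683.375
Difference = 683.375 − 558.833 = 124.542 ms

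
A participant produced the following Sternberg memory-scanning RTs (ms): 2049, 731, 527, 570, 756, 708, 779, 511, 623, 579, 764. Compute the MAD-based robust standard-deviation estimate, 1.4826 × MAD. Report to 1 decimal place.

Sorted: 511, 527, 570, 579, 623, 708, 731, 756, 764, 779, 2049 → median = 708
|x − 708| sorted: 0, 23, 48, 56, 71, 85, 129, 138, 181, 197, 1341 → MAD = 85
Robust SD ≈ 1.4826 × 85 = 126.021

126.0 ms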